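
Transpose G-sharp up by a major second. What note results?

G up a major second is A, so the target letter is A.
From G#, a major second is 2 semitones up: A#.

A#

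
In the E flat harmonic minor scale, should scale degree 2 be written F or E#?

F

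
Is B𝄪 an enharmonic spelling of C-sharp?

Yes

B## is pitch class 1; C# is pitch class 1.
All spellings map to pitch class 1, so they are enharmonically equivalent.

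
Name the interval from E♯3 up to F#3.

minor second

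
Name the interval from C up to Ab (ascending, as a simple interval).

minor sixth

The letter names run C→A, a span of 5 letter steps, so the interval is some kind of sixth.
C to Ab is 8 semitones. A major sixth is 9, so 8 makes it minor.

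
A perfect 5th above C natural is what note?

A fifth above C lands on the letter G.
A perfect fifth spans 7 semitones, so C moves to pitch class 7. On the letter G that is G.

G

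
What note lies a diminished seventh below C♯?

C down a major seventh is Db, so the target letter is D.
From C#, a diminished seventh is 9 semitones down: D##.

D##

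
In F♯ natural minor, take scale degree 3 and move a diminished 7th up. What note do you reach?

Gb

Scale degree 3 of F# natural minor is A.
A diminished seventh (9 semitones) above A lands on the letter G, giving Gb.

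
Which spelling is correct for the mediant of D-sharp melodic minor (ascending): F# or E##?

Each scale degree takes a distinct letter name. Degree 3 of a scale on D must use the letter F.
F# and E## are enharmonically the same pitch, but only F# uses the letter F, so it is the correct spelling here.

F#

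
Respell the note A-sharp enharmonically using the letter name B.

Bb

Plain B sits 1 semitone above A#, so on the letter B the same pitch needs a flat: Bb.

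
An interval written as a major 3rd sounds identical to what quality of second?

A major third spans 4 semitones.
A second spanning 4 semitones is doubly augmented (the major second is 2).

doubly augmented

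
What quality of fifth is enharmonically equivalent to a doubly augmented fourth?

perfect

A doubly augmented fourth spans 7 semitones.
A fifth spanning 7 semitones is perfect (the perfect fifth is 7).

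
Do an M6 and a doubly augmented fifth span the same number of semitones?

Yes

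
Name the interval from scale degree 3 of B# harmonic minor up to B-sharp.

major sixth

Scale degree 3 of B# harmonic minor is D#.
D# up to B#: letters D→B make it a sixth; 9 semitones makes it major.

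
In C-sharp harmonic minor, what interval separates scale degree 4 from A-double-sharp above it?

Scale degree 4 of C# harmonic minor is F#.
F# up to A##: letters F→A make it a third; 5 semitones makes it augmented.

augmented third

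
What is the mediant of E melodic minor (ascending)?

G

Degree 3 takes the letter 2 steps above E, which is G.
In melodic minor (ascending), degree 3 sits 3 semitones above the tonic. E + 3 semitones is pitch class 7, spelled on G as G.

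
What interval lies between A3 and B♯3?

augmented second

Counting letters A–B gives a second.
A→B# = 3 semitones, 1 wider than the major second (2), so augmented.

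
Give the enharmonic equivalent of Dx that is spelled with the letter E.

E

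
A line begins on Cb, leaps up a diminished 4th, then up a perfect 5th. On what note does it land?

A diminished fourth up from Cb is Fbb (letter F, 4 semitones up).
A perfect fifth up from Fbb is Cbb (letter C, 7 semitones up).

Cbb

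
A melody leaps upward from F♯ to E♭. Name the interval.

Counting letters F–G–A–B–C–D–E gives a seventh.
F#→Eb = 9 semitones, 2 narrower than the major seventh (11), so diminished.

diminished seventh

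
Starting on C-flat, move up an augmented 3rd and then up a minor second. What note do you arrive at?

F

An augmented third up from Cb is E (letter E, 5 semitones up).
A minor second up from E is F (letter F, 1 semitone up).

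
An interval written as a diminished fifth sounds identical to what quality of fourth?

augmented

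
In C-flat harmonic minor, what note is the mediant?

Ebb

The Cb harmonic minor scale runs Cb Db Ebb Fb Gb Abb Bb.
Degree 3 is Ebb.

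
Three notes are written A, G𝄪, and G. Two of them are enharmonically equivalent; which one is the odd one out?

In 12-tone equal temperament, enharmonic equivalents share a pitch class. A is pitch class 9; G## is pitch class 9; G is pitch class 7.
A and G## share pitch class 9, while G is pitch class 7.

G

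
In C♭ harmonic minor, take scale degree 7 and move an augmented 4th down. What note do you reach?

Scale degree 7 of Cb harmonic minor is Bb.
An augmented fourth (6 semitones) below Bb lands on the letter F, giving Fb.

Fb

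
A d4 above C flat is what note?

A fourth above C lands on the letter F.
A diminished fourth spans 4 semitones, so Cb moves to pitch class 3. On the letter F that is Fbb.

Fbb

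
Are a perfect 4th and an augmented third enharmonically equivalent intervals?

A perfect fourth spans 5 semitones; an augmented third spans 5.
They are enharmonically equivalent.

Yes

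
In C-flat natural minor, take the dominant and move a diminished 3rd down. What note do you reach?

E

The dominant of Cb natural minor is Gb.
A diminished third (2 semitones) below Gb lands on the letter E, giving E.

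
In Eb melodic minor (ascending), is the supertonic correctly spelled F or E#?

F

Each scale degree takes a distinct letter name. Degree 2 of a scale on E must use the letter F.
F and E# are enharmonically the same pitch, but only F uses the letter F, so it is the correct spelling here.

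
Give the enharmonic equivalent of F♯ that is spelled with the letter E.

Plain E sits 2 semitones below F#, so on the letter E the same pitch needs a double sharp: E##.

E##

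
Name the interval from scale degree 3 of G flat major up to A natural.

Scale degree 3 of Gb major is Bb.
Bb up to A: letters B→A make it a seventh; 11 semitones makes it major.

major seventh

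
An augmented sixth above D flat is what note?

B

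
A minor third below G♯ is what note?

E#

A third below G lands on the letter E.
A minor third spans 3 semitones, so G# moves to pitch class 5. On the letter E that is E#.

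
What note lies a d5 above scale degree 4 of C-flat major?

Cbb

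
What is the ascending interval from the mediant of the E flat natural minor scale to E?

The mediant of Eb natural minor is Gb.
Gb up to E: letters G→E make it a sixth; 10 semitones makes it augmented.

augmented sixth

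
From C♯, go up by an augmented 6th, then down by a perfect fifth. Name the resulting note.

D##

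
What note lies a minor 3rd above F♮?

Ab

A third above F lands on the letter A.
A minor third spans 3 semitones, so F moves to pitch class 8. On the letter A that is Ab.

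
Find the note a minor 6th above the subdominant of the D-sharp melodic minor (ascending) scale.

The subdominant of D# melodic minor (ascending) is G#.
A minor sixth (8 semitones) above G# lands on the letter E, giving E.

E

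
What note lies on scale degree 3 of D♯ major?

F##

The D# major scale runs D# E# F## G# A# B# C##.
Degree 3 is F##.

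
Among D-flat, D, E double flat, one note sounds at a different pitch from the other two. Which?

In 12-tone equal temperament, enharmonic equivalents share a pitch class. Db is pitch class 1; D is pitch class 2; Ebb is pitch class 2.
D and Ebb share pitch class 2, while Db is pitch class 1.

Db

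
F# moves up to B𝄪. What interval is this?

doubly augmented fourth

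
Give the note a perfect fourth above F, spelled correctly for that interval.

Bb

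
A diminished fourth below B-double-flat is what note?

A fourth below B lands on the letter F.
A diminished fourth spans 4 semitones, so Bbb moves to pitch class 5. On the letter F that is F.

F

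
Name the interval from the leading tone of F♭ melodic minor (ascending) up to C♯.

augmented sixth

The leading tone of Fb melodic minor (ascending) is Eb.
Eb up to C#: letters E→C make it a sixth; 10 semitones makes it augmented.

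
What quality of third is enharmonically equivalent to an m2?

A minor second spans 1 semitone.
A third spanning 1 semitone is doubly diminished (the major third is 4).

doubly diminished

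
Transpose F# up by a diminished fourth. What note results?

F up a perfect fourth is Bb, so the target letter is B.
From F#, a diminished fourth is 4 semitones up: Bb.

Bb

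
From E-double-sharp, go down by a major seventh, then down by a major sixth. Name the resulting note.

A major seventh down from E## is F## (letter F, 11 semitones down).
A major sixth down from F## is A# (letter A, 9 semitones down).

A#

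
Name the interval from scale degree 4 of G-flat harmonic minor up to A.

augmented sixth

Scale degree 4 of Gb harmonic minor is Cb.
Cb up to A: letters C→A make it a sixth; 10 semitones makes it augmented.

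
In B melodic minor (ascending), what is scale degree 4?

Degree 4 takes the letter 3 steps above B, which is E.
In melodic minor (ascending), degree 4 sits 5 semitones above the tonic. B + 5 semitones is pitch class 4, spelled on E as E.

E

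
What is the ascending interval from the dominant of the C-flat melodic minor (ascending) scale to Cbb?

diminished fourth

The dominant of Cb melodic minor (ascending) is Gb.
Gb up to Cbb: letters G→C make it a fourth; 4 semitones makes it diminished.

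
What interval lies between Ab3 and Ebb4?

diminished fifth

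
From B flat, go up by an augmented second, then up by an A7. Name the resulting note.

An augmented second up from Bb is C# (letter C, 3 semitones up).
An augmented seventh up from C# is B## (letter B, 12 semitones up).

B##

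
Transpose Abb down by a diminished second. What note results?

A down a major second is G, so the target letter is G.
From Abb, a diminished second is 0 semitones down: G.

G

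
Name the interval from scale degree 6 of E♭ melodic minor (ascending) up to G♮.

perfect fifth

Scale degree 6 of Eb melodic minor (ascending) is C.
C up to G: letters C→G make it a fifth; 7 semitones makes it perfect.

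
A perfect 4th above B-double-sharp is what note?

A fourth above B lands on the letter E.
A perfect fourth spans 5 semitones, so B## moves to pitch class 6. On the letter E that is E##.

E##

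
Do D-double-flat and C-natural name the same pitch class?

Yes

Dbb = pitch class 0 and C = pitch class 0 — the same pitch class, so they are enharmonic equivalents.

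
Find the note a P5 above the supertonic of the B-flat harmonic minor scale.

G

The supertonic of Bb harmonic minor is C.
A perfect fifth (7 semitones) above C lands on the letter G, giving G.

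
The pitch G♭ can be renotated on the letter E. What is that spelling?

E##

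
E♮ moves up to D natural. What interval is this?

Counting letters E–F–G–A–B–C–D gives a seventh.
E→D = 10 semitones, 1 narrower than the major seventh (11), so minor.

minor seventh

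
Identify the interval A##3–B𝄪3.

Counting letters A–B gives a second.
A##→B## = 2 semitones, exactly the major second.

major second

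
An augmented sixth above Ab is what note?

F#

A up a major sixth is F#, so the target letter is F.
From Ab, an augmented sixth is 10 semitones up: F#.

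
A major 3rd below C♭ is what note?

Abb

C down a major third is Ab, so the target letter is A.
From Cb, a major third is 4 semitones down: Abb.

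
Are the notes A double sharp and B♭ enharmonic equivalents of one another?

Two spellings are enharmonically equivalent only if they share a pitch class.
Here A## → 11, Bb → 10; 10 ≠ 11, so they are not.

No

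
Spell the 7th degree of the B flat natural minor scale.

Degree 7 takes the letter 6 steps above B, which is A.
In natural minor, degree 7 sits 10 semitones above the tonic. Bb + 10 semitones is pitch class 8, spelled on A as Ab.

Ab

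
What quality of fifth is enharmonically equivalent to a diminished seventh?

A diminished seventh spans 9 semitones.
A fifth spanning 9 semitones is doubly augmented (the perfect fifth is 7).

doubly augmented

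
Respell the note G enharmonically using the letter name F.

F##

G is pitch class 7. The letter F alone is pitch class 5.
To reach pitch class 7 from F requires an offset of +2 semitones, i.e. double sharp: F##.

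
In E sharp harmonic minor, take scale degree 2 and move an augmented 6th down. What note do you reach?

Scale degree 2 of E# harmonic minor is F##.
An augmented sixth (10 semitones) below F## lands on the letter A, giving A.

A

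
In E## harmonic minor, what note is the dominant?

Degree 5 takes the letter 4 steps above E, which is B.
In harmonic minor, degree 5 sits 7 semitones above the tonic. E## + 7 semitones is pitch class 1, spelled on B as B##.

B##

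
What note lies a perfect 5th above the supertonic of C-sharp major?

A#

The supertonic of C# major is D#.
A perfect fifth (7 semitones) above D# lands on the letter A, giving A#.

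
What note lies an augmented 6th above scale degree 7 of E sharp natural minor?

B##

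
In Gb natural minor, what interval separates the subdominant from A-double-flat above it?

The subdominant of Gb natural minor is Cb.
Cb up to Abb: letters C→A make it a sixth; 8 semitones makes it minor.

minor sixth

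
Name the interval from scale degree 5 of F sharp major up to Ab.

diminished sixth

Scale degree 5 of F# major is C#.
C# up to Ab: letters C→A make it a sixth; 7 semitones makes it diminished.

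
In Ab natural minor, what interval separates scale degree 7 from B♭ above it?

major third

Scale degree 7 of Ab natural minor is Gb.
Gb up to Bb: letters G→B make it a third; 4 semitones makes it major.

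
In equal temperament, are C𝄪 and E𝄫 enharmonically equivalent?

C## is pitch class 2; Ebb is pitch class 2.
All spellings map to pitch class 2, so they are enharmonically equivalent.

Yes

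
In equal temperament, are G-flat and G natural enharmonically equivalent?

No

Gb is pitch class 6; G is pitch class 7.
The pitch classes differ (6 vs. 7), so they are not enharmonic equivalents.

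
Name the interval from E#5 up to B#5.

perfect fifth

Counting letters E–F–G–A–B gives a fifth.
E#→B# = 7 semitones, exactly the perfect fifth.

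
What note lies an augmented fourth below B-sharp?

A fourth below B lands on the letter F.
An augmented fourth spans 6 semitones, so B# moves to pitch class 6. On the letter F that is F#.

F#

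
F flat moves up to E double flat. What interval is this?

minor seventh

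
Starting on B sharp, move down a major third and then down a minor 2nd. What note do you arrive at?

A major third down from B# is G# (letter G, 4 semitones down).
A minor second down from G# is F## (letter F, 1 semitone down).

F##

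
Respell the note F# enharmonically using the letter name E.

E##

Plain E sits 2 semitones below F#, so on the letter E the same pitch needs a double sharp: E##.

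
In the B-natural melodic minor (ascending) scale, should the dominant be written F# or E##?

Each scale degree takes a distinct letter name. Degree 5 of a scale on B must use the letter F.
F# and E## are enharmonically the same pitch, but only F# uses the letter F, so it is the correct spelling here.

F#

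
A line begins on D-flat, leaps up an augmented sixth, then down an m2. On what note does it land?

An augmented sixth up from Db is B (letter B, 10 semitones up).
A minor second down from B is A# (letter A, 1 semitone down).

A#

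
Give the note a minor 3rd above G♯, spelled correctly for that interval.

G up a major third is B, so the target letter is B.
From G#, a minor third is 3 semitones up: B.

B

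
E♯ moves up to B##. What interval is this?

The letter names run E→B, a span of 4 letter steps, so the interval is some kind of fifth.
E# to B## is 8 semitones. A perfect fifth is 7, so 8 makes it augmented.

augmented fifth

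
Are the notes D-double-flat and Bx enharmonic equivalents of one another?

No

Two spellings are enharmonically equivalent only if they share a pitch class.
Here Dbb → 0, B## → 1; 0 ≠ 1, so they are not.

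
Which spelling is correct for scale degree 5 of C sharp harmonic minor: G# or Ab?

Each scale degree takes a distinct letter name. Degree 5 of a scale on C must use the letter G.
G# and Ab are enharmonically the same pitch, but only G# uses the letter G, so it is the correct spelling here.

G#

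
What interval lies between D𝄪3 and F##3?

minor third

The letter names run D→F, a span of 2 letter steps, so the interval is some kind of third.
D## to F## is 3 semitones. A major third is 4, so 3 makes it minor.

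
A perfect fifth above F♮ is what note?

A fifth above F lands on the letter C.
A perfect fifth spans 7 semitones, so F moves to pitch class 0. On the letter C that is C.

C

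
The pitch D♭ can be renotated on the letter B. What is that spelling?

B##

Db is pitch class 1. The letter B alone is pitch class 11.
To reach pitch class 1 from B requires an offset of +2 semitones, i.e. double sharp: B##.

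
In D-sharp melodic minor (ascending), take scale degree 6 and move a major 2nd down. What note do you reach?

Scale degree 6 of D# melodic minor (ascending) is B#.
A major second (2 semitones) below B# lands on the letter A, giving A#.

A#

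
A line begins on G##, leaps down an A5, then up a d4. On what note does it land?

F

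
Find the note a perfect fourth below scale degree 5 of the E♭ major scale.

F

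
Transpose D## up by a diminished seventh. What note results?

C#

A seventh above D lands on the letter C.
A diminished seventh spans 9 semitones, so D## moves to pitch class 1. On the letter C that is C#.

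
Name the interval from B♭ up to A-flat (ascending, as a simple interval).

Counting letters B–C–D–E–F–G–A gives a seventh.
Bb→Ab = 10 semitones, 1 narrower than the major seventh (11), so minor.

minor seventh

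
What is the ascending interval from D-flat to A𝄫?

diminished fifth

Counting letters D–E–F–G–A gives a fifth.
Db→Abb = 6 semitones, 1 narrower than the perfect fifth (7), so diminished.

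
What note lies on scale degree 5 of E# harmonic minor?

B#

Degree 5 takes the letter 4 steps above E, which is B.
In harmonic minor, degree 5 sits 7 semitones above the tonic. E# + 7 semitones is pitch class 0, spelled on B as B#.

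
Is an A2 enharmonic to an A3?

No

An augmented second spans 3 semitones; an augmented third spans 5.
The spans differ, so they are not enharmonic equivalents.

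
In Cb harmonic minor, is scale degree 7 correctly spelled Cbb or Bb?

Bb

Each scale degree takes a distinct letter name. Degree 7 of a scale on C must use the letter B.
Bb and Cbb are enharmonically the same pitch, but only Bb uses the letter B, so it is the correct spelling here.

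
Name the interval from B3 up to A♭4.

diminished seventh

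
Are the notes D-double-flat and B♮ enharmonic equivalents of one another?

Dbb is pitch class 0; B is pitch class 11.
The pitch classes differ (0 vs. 11), so they are not enharmonic equivalents.

No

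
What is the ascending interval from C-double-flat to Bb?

The letter names run C→B, a span of 6 letter steps, so the interval is some kind of seventh.
Cbb to Bb is 12 semitones. A major seventh is 11, so 12 makes it augmented.

augmented seventh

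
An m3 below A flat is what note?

A third below A lands on the letter F.
A minor third spans 3 semitones, so Ab moves to pitch class 5. On the letter F that is F.

F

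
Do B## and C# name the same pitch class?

B## = pitch class 1 and C# = pitch class 1 — the same pitch class, so they are enharmonic equivalents.

Yes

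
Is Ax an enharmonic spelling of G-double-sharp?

No

A## is pitch class 11; G## is pitch class 9.
The pitch classes differ (11 vs. 9), so they are not enharmonic equivalents.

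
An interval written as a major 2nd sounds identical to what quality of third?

diminished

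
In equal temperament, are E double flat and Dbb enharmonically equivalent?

Two spellings are enharmonically equivalent only if they share a pitch class.
Here Ebb → 2, Dbb → 0; 0 ≠ 2, so they are not.

No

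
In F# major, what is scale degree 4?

Degree 4 takes the letter 3 steps above F, which is B.
In major, degree 4 sits 5 semitones above the tonic. F# + 5 semitones is pitch class 11, spelled on B as B.

B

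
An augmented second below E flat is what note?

Dbb

E down a major second is D, so the target letter is D.
From Eb, an augmented second is 3 semitones down: Dbb.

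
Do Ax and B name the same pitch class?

A## = pitch class 11 and B = pitch class 11 — the same pitch class, so they are enharmonic equivalents.

Yes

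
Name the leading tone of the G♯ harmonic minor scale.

Degree 7 takes the letter 6 steps above G, which is F.
In harmonic minor, degree 7 sits 11 semitones above the tonic. G# + 11 semitones is pitch class 7, spelled on F as F##.

F##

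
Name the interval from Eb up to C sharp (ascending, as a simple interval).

augmented sixth

The letter names run E→C, a span of 5 letter steps, so the interval is some kind of sixth.
Eb to C# is 10 semitones. A major sixth is 9, so 10 makes it augmented.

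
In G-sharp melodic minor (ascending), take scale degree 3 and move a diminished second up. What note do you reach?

Cb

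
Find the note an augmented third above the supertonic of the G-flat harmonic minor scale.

C#

The supertonic of Gb harmonic minor is Ab.
An augmented third (5 semitones) above Ab lands on the letter C, giving C#.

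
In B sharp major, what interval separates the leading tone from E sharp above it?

The leading tone of B# major is A##.
A## up to E#: letters A→E make it a fifth; 6 semitones makes it diminished.

diminished fifth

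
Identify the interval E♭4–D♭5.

The letter names run E→D, a span of 6 letter steps, so the interval is some kind of seventh.
Eb to Db is 10 semitones. A major seventh is 11, so 10 makes it minor.

minor seventh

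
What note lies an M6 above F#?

D#

A sixth above F lands on the letter D.
A major sixth spans 9 semitones, so F# moves to pitch class 3. On the letter D that is D#.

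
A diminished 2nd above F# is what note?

Gb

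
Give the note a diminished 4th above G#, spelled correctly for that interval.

C

G up a perfect fourth is C, so the target letter is C.
From G#, a diminished fourth is 4 semitones up: C.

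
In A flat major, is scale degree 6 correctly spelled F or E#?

F

Each scale degree takes a distinct letter name. Degree 6 of a scale on A must use the letter F.
F and E# are enharmonically the same pitch, but only F uses the letter F, so it is the correct spelling here.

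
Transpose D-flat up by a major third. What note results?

F

A third above D lands on the letter F.
A major third spans 4 semitones, so Db moves to pitch class 5. On the letter F that is F.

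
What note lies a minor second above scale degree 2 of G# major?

Scale degree 2 of G# major is A#.
A minor second (1 semitone) above A# lands on the letter B, giving B.

B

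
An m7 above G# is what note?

F#

G up a major seventh is F#, so the target letter is F.
From G#, a minor seventh is 10 semitones up: F#.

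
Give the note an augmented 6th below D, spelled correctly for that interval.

Fb

D down a major sixth is F, so the target letter is F.
From D, an augmented sixth is 10 semitones down: Fb.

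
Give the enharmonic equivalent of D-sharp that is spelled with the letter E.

D# is pitch class 3. The letter E alone is pitch class 4.
To reach pitch class 3 from E requires an offset of -1 semitone, i.e. flat: Eb.

Eb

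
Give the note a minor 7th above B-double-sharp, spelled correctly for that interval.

A seventh above B lands on the letter A.
A minor seventh spans 10 semitones, so B## moves to pitch class 11. On the letter A that is A##.

A##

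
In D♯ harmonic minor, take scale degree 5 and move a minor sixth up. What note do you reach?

F#

Scale degree 5 of D# harmonic minor is A#.
A minor sixth (8 semitones) above A# lands on the letter F, giving F#.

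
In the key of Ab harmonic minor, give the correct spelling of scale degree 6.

Fb

Degree 6 takes the letter 5 steps above A, which is F.
In harmonic minor, degree 6 sits 8 semitones above the tonic. Ab + 8 semitones is pitch class 4, spelled on F as Fb.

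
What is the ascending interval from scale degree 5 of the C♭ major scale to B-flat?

Scale degree 5 of Cb major is Gb.
Gb up to Bb: letters G→B make it a third; 4 semitones makes it major.

major third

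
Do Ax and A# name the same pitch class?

No

Two spellings are enharmonically equivalent only if they share a pitch class.
Here A## → 11, A# → 10; 10 ≠ 11, so they are not.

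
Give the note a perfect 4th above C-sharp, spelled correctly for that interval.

F#

C up a perfect fourth is F, so the target letter is F.
From C#, a perfect fourth is 5 semitones up: F#.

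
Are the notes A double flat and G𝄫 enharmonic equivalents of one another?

No

Abb is pitch class 7; Gbb is pitch class 5.
The pitch classes differ (7 vs. 5), so they are not enharmonic equivalents.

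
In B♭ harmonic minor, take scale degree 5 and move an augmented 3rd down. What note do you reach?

Scale degree 5 of Bb harmonic minor is F.
An augmented third (5 semitones) below F lands on the letter D, giving Dbb.

Dbb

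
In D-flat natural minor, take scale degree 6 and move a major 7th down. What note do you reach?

Cbb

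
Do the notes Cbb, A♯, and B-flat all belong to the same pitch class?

Yes

Cbb = pitch class 10 and A# = pitch class 10 and Bb = pitch class 10 — the same pitch class, so they are enharmonic equivalents.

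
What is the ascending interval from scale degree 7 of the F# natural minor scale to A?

Scale degree 7 of F# natural minor is E.
E up to A: letters E→A make it a fourth; 5 semitones makes it perfect.

perfect fourth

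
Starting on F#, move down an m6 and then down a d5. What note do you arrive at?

D##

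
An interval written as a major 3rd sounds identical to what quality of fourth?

diminished

A major third spans 4 semitones.
A fourth spanning 4 semitones is diminished (the perfect fourth is 5).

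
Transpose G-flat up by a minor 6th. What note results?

A sixth above G lands on the letter E.
A minor sixth spans 8 semitones, so Gb moves to pitch class 2. On the letter E that is Ebb.

Ebb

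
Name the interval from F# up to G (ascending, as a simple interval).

minor second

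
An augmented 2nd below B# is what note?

A

A second below B lands on the letter A.
An augmented second spans 3 semitones, so B# moves to pitch class 9. On the letter A that is A.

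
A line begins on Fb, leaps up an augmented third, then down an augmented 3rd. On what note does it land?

An augmented third up from Fb is A (letter A, 5 semitones up).
An augmented third down from A is Fb (letter F, 5 semitones down).

Fb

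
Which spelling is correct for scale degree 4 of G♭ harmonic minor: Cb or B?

Cb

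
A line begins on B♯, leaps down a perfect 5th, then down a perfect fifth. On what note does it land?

A perfect fifth down from B# is E# (letter E, 7 semitones down).
A perfect fifth down from E# is A# (letter A, 7 semitones down).

A#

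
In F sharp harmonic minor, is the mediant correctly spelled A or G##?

Each scale degree takes a distinct letter name. Degree 3 of a scale on F must use the letter A.
A and G## are enharmonically the same pitch, but only A uses the letter A, so it is the correct spelling here.

A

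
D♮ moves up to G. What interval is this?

The letter names run D→G, a span of 3 letter steps, so the interval is some kind of fourth.
D to G is 5 semitones. A perfect fourth is 5, so 5 makes it perfect.

perfect fourth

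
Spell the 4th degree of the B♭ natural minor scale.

The Bb natural minor scale runs Bb C Db Eb F Gb Ab.
Degree 4 is Eb.

Eb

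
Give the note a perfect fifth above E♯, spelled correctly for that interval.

B#

E up a perfect fifth is B, so the target letter is B.
From E#, a perfect fifth is 7 semitones up: B#.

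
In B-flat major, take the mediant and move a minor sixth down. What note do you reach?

F#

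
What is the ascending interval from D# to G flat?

doubly diminished fourth

Counting letters D–E–F–G gives a fourth.
D#→Gb = 3 semitones, 2 narrower than the perfect fourth (5), so doubly diminished.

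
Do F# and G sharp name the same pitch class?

F# is pitch class 6; G# is pitch class 8.
The pitch classes differ (6 vs. 8), so they are not enharmonic equivalents.

No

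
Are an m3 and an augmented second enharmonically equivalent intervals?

A minor third spans 3 semitones; an augmented second spans 3.
They are enharmonically equivalent.

Yes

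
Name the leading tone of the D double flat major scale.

Degree 7 takes the letter 6 steps above D, which is C.
In major, degree 7 sits 11 semitones above the tonic. Dbb + 11 semitones is pitch class 11, spelled on C as Cb.

Cb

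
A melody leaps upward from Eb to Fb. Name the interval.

minor second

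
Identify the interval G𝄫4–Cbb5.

The letter names run G→C, a span of 3 letter steps, so the interval is some kind of fourth.
Gbb to Cbb is 5 semitones. A perfect fourth is 5, so 5 makes it perfect.

perfect fourth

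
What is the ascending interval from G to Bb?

minor third

The letter names run G→B, a span of 2 letter steps, so the interval is some kind of third.
G to Bb is 3 semitones. A major third is 4, so 3 makes it minor.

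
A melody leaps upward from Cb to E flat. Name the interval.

Counting letters C–D–E gives a third.
Cb→Eb = 4 semitones, exactly the major third.

major third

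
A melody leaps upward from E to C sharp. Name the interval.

major sixth

The letter names run E→C, a span of 5 letter steps, so the interval is some kind of sixth.
E to C# is 9 semitones. A major sixth is 9, so 9 makes it major.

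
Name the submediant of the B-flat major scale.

The Bb major scale runs Bb C D Eb F G A.
Degree 6 is G.

G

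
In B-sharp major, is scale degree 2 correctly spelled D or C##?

C##

Each scale degree takes a distinct letter name. Degree 2 of a scale on B must use the letter C.
C## and D are enharmonically the same pitch, but only C## uses the letter C, so it is the correct spelling here.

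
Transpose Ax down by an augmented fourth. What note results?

E#

A fourth below A lands on the letter E.
An augmented fourth spans 6 semitones, so A## moves to pitch class 5. On the letter E that is E#.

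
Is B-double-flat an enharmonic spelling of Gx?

Bbb = pitch class 9 and G## = pitch class 9 — the same pitch class, so they are enharmonic equivalents.

Yes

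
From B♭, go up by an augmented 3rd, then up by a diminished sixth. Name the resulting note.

Bb

An augmented third up from Bb is D# (letter D, 5 semitones up).
A diminished sixth up from D# is Bb (letter B, 7 semitones up).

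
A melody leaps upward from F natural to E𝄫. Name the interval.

diminished seventh

Counting letters F–G–A–B–C–D–E gives a seventh.
F→Ebb = 9 semitones, 2 narrower than the major seventh (11), so diminished.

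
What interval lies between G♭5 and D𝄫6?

diminished fifth

Counting letters G–A–B–C–D gives a fifth.
Gb→Dbb = 6 semitones, 1 narrower than the perfect fifth (7), so diminished.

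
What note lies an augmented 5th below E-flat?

E down a perfect fifth is A, so the target letter is A.
From Eb, an augmented fifth is 8 semitones down: Abb.

Abb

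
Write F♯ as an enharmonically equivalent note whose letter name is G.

Gb

F# is pitch class 6. The letter G alone is pitch class 7.
To reach pitch class 6 from G requires an offset of -1 semitone, i.e. flat: Gb.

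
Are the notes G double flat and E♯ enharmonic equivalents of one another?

Yes

Gbb is pitch class 5; E# is pitch class 5.
All spellings map to pitch class 5, so they are enharmonically equivalent.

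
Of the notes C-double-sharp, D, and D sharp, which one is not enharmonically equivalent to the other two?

In 12-tone equal temperament, enharmonic equivalents share a pitch class. C## is pitch class 2; D is pitch class 2; D# is pitch class 3.
C## and D share pitch class 2, while D# is pitch class 3.

D#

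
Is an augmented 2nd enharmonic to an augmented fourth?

An augmented second spans 3 semitones; an augmented fourth spans 6.
The spans differ, so they are not enharmonic equivalents.

No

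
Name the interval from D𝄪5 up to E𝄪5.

The letter names run D→E, a span of 1 letter step, so the interval is some kind of second.
D## to E## is 2 semitones. A major second is 2, so 2 makes it major.

major second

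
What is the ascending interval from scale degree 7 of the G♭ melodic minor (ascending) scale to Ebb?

diminished seventh

Scale degree 7 of Gb melodic minor (ascending) is F.
F up to Ebb: letters F→E make it a seventh; 9 semitones makes it diminished.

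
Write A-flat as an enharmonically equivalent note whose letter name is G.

Ab is pitch class 8. The letter G alone is pitch class 7.
To reach pitch class 8 from G requires an offset of +1 semitone, i.e. sharp: G#.

G#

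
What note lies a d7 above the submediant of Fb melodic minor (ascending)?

Cbb

The submediant of Fb melodic minor (ascending) is Db.
A diminished seventh (9 semitones) above Db lands on the letter C, giving Cbb.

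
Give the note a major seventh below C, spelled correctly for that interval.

Db

A seventh below C lands on the letter D.
A major seventh spans 11 semitones, so C moves to pitch class 1. On the letter D that is Db.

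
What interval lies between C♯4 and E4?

The letter names run C→E, a span of 2 letter steps, so the interval is some kind of third.
C# to E is 3 semitones. A major third is 4, so 3 makes it minor.

minor third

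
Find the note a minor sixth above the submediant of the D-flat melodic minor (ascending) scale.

Gb

The submediant of Db melodic minor (ascending) is Bb.
A minor sixth (8 semitones) above Bb lands on the letter G, giving Gb.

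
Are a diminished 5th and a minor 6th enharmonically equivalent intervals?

No

A diminished fifth spans 6 semitones; a minor sixth spans 8.
The spans differ, so they are not enharmonic equivalents.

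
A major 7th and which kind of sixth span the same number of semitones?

doubly augmented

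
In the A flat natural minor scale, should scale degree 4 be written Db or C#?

Each scale degree takes a distinct letter name. Degree 4 of a scale on A must use the letter D.
Db and C# are enharmonically the same pitch, but only Db uses the letter D, so it is the correct spelling here.

Db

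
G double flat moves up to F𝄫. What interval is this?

minor seventh

Counting letters G–A–B–C–D–E–F gives a seventh.
Gbb→Fbb = 10 semitones, 1 narrower than the major seventh (11), so minor.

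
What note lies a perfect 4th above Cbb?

A fourth above C lands on the letter F.
A perfect fourth spans 5 semitones, so Cbb moves to pitch class 3. On the letter F that is Fbb.

Fbb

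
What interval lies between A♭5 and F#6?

Counting letters A–B–C–D–E–F gives a sixth.
Ab→F# = 10 semitones, 1 wider than the major sixth (9), so augmented.

augmented sixth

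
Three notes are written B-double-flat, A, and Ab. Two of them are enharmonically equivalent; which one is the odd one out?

Ab

In 12-tone equal temperament, enharmonic equivalents share a pitch class. Bbb is pitch class 9; A is pitch class 9; Ab is pitch class 8.
Bbb and A share pitch class 9, while Ab is pitch class 8.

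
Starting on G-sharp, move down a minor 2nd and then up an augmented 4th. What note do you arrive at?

B##

A minor second down from G# is F## (letter F, 1 semitone down).
An augmented fourth up from F## is B## (letter B, 6 semitones up).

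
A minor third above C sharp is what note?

E

C up a major third is E, so the target letter is E.
From C#, a minor third is 3 semitones up: E.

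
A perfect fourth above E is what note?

A

A fourth above E lands on the letter A.
A perfect fourth spans 5 semitones, so E moves to pitch class 9. On the letter A that is A.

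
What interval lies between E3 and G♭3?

The letter names run E→G, a span of 2 letter steps, so the interval is some kind of third.
E to Gb is 2 semitones. A major third is 4, so 2 makes it diminished.

diminished third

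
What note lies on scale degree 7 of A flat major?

G

The Ab major scale runs Ab Bb C Db Eb F G.
Degree 7 is G.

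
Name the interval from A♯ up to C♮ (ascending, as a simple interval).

diminished third

Counting letters A–B–C gives a third.
A#→C = 2 semitones, 2 narrower than the major third (4), so diminished.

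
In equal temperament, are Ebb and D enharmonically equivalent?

Ebb = pitch class 2 and D = pitch class 2 — the same pitch class, so they are enharmonic equivalents.

Yes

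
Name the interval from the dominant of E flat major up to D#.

The dominant of Eb major is Bb.
Bb up to D#: letters B→D make it a third; 5 semitones makes it augmented.

augmented third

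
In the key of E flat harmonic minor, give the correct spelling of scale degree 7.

Degree 7 takes the letter 6 steps above E, which is D.
In harmonic minor, degree 7 sits 11 semitones above the tonic. Eb + 11 semitones is pitch class 2, spelled on D as D.

D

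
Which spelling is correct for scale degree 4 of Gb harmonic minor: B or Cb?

Each scale degree takes a distinct letter name. Degree 4 of a scale on G must use the letter C.
Cb and B are enharmonically the same pitch, but only Cb uses the letter C, so it is the correct spelling here.

Cb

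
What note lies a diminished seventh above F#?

F up a major seventh is E, so the target letter is E.
From F#, a diminished seventh is 9 semitones up: Eb.

Eb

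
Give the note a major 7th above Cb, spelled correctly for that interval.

Bb

A seventh above C lands on the letter B.
A major seventh spans 11 semitones, so Cb moves to pitch class 10. On the letter B that is Bb.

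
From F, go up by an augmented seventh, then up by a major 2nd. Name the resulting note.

An augmented seventh up from F is E# (letter E, 12 semitones up).
A major second up from E# is F## (letter F, 2 semitones up).

F##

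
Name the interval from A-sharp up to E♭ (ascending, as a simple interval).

doubly diminished fifth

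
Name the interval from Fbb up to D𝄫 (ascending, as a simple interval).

The letter names run F→D, a span of 5 letter steps, so the interval is some kind of sixth.
Fbb to Dbb is 9 semitones. A major sixth is 9, so 9 makes it major.

major sixth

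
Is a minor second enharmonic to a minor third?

A minor second spans 1 semitone; a minor third spans 3.
The spans differ, so they are not enharmonic equivalents.

No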